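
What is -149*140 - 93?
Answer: -20953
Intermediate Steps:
-149*140 - 93 = -20860 - 93 = -20953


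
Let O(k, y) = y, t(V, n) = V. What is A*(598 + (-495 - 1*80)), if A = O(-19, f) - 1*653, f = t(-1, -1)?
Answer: -15042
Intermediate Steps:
f = -1
A = -654 (A = -1 - 1*653 = -1 - 653 = -654)
A*(598 + (-495 - 1*80)) = -654*(598 + (-495 - 1*80)) = -654*(598 + (-495 - 80)) = -654*(598 - 575) = -654*23 = -15042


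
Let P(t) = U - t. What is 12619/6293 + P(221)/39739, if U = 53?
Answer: 1458919/729089 ≈ 2.0010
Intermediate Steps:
P(t) = 53 - t
12619/6293 + P(221)/39739 = 12619/6293 + (53 - 1*221)/39739 = 12619*(1/6293) + (53 - 221)*(1/39739) = 12619/6293 - 168*1/39739 = 12619/6293 - 24/5677 = 1458919/729089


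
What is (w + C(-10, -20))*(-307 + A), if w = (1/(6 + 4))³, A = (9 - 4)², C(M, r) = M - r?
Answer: -1410141/500 ≈ -2820.3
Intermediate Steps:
A = 25 (A = 5² = 25)
w = 1/1000 (w = (1/10)³ = (⅒)³ = 1/1000 ≈ 0.0010000)
(w + C(-10, -20))*(-307 + A) = (1/1000 + (-10 - 1*(-20)))*(-307 + 25) = (1/1000 + (-10 + 20))*(-282) = (1/1000 + 10)*(-282) = (10001/1000)*(-282) = -1410141/500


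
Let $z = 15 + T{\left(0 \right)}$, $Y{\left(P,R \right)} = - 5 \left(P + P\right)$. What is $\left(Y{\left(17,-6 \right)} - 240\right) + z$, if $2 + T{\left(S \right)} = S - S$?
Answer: $-397$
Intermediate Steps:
$T{\left(S \right)} = -2$ ($T{\left(S \right)} = -2 + \left(S - S\right) = -2 + 0 = -2$)
$Y{\left(P,R \right)} = - 10 P$ ($Y{\left(P,R \right)} = - 5 \cdot 2 P = - 10 P$)
$z = 13$ ($z = 15 - 2 = 13$)
$\left(Y{\left(17,-6 \right)} - 240\right) + z = \left(\left(-10\right) 17 - 240\right) + 13 = \left(-170 - 240\right) + 13 = -410 + 13 = -397$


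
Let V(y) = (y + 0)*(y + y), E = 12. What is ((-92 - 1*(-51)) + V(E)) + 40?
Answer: 287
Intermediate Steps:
V(y) = 2*y² (V(y) = y*(2*y) = 2*y²)
((-92 - 1*(-51)) + V(E)) + 40 = ((-92 - 1*(-51)) + 2*12²) + 40 = ((-92 + 51) + 2*144) + 40 = (-41 + 288) + 40 = 247 + 40 = 287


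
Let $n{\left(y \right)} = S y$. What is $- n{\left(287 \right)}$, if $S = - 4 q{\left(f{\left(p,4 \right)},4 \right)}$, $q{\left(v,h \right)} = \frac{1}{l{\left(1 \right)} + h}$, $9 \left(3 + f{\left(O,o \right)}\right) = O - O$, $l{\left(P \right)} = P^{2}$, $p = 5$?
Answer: $\frac{1148}{5} \approx 229.6$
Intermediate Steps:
$f{\left(O,o \right)} = -3$ ($f{\left(O,o \right)} = -3 + \frac{O - O}{9} = -3 + \frac{1}{9} \cdot 0 = -3 + 0 = -3$)
$q{\left(v,h \right)} = \frac{1}{1 + h}$ ($q{\left(v,h \right)} = \frac{1}{1^{2} + h} = \frac{1}{1 + h}$)
$S = - \frac{4}{5}$ ($S = - \frac{4}{1 + 4} = - \frac{4}{5} \approx -0.8$)
$n{\left(y \right)} = - \frac{4 y}{5}$
$- n{\left(287 \right)} = - \frac{\left(-4\right) 287}{5} = \left(-1\right) \left(- \frac{1148}{5}\right) = \frac{1148}{5}$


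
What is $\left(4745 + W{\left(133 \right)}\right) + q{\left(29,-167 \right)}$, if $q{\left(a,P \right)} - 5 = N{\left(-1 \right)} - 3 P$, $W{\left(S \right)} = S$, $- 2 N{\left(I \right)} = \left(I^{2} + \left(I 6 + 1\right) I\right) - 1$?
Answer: $\frac{10763}{2} \approx 5381.5$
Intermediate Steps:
$N{\left(I \right)} = \frac{1}{2} - \frac{I^{2}}{2} - \frac{I \left(1 + 6 I\right)}{2}$ ($N{\left(I \right)} = - \frac{\left(I^{2} + \left(I 6 + 1\right) I\right) - 1}{2} = - \frac{\left(I^{2} + \left(6 I + 1\right) I\right) - 1}{2} = - \frac{\left(I^{2} + \left(1 + 6 I\right) I\right) - 1}{2} = - \frac{\left(I^{2} + I \left(1 + 6 I\right)\right) - 1}{2} = - \frac{-1 + I^{2} + I \left(1 + 6 I\right)}{2} = \frac{1}{2} - \frac{I^{2}}{2} - \frac{I \left(1 + 6 I\right)}{2}$)
$q{\left(a,P \right)} = \frac{5}{2} - 3 P$ ($q{\left(a,P \right)} = 5 - \left(\frac{5}{2} + 3 P\right) = \frac{5}{2} - 3 P$)
$\left(4745 + W{\left(133 \right)}\right) + q{\left(29,-167 \right)} = \left(4745 + 133\right) + \left(\frac{5}{2} - -501\right) = 4878 + \left(\frac{5}{2} + 501\right) = 4878 + \frac{1007}{2} = \frac{10763}{2}$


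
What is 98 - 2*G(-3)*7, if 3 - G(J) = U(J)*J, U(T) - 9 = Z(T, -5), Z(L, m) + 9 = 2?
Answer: -28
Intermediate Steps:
Z(L, m) = -7 (Z(L, m) = -9 + 2 = -7)
U(T) = 2 (U(T) = 9 - 7 = 2)
G(J) = 3 - 2*J
98 - 2*G(-3)*7 = 98 - 2*(3 - 2*(-3))*7 = 98 - 2*(3 + 6)*7 = 98 - 2*9*7 = 98 - 18*7 = 98 - 126 = -28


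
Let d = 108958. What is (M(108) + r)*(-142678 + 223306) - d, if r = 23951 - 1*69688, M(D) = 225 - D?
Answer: -3678358318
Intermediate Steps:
r = -45737 (r = 23951 - 69688 = -45737)
(M(108) + r)*(-142678 + 223306) - d = ((225 - 1*108) - 45737)*(-142678 + 223306) - 1*108958 = ((225 - 108) - 45737)*80628 - 108958 = (117 - 45737)*80628 - 108958 = -45620*80628 - 108958 = -3678249360 - 108958 = -3678358318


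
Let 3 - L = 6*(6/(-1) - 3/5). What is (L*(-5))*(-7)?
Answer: 1491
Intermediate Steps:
L = 213/5 (L = 3 - 6*(6/(-1) - 3/5) = 3 - 6*(6*(-1) - 3*⅕) = 3 - 6*(-6 - ⅗) = 3 - 6*(-33)/5 = 3 - 1*(-198/5) = 3 + 198/5 = 213/5 ≈ 42.600)
(L*(-5))*(-7) = ((213/5)*(-5))*(-7) = -213*(-7) = 1491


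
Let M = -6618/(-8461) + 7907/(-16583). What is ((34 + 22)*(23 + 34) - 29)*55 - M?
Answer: 24408771110128/140308763 ≈ 1.7396e+5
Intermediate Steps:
M = 42845167/140308763 (M = -6618*(-1/8461) + 7907*(-1/16583) = 6618/8461 - 7907/16583 = 42845167/140308763 ≈ 0.30536)
((34 + 22)*(23 + 34) - 29)*55 - M = ((34 + 22)*(23 + 34) - 29)*55 - 1*42845167/140308763 = (56*57 - 29)*55 - 42845167/140308763 = (3192 - 29)*55 - 42845167/140308763 = 3163*55 - 42845167/140308763 = 173965 - 42845167/140308763 = 24408771110128/140308763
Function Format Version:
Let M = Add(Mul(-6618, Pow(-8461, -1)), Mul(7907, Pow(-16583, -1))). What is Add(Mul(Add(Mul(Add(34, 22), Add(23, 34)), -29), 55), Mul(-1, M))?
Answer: Rational(24408771110128, 140308763) ≈ 1.7396e+5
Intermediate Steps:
M = Rational(42845167, 140308763) (M = Add(Mul(-6618, Rational(-1, 8461)), Mul(7907, Rational(-1, 16583))) = Add(Rational(6618, 8461), Rational(-7907, 16583)) = Rational(42845167, 140308763) ≈ 0.30536)
Add(Mul(Add(Mul(Add(34, 22), Add(23, 34)), -29), 55), Mul(-1, M)) = Add(Mul(Add(Mul(Add(34, 22), Add(23, 34)), -29), 55), Mul(-1, Rational(42845167, 140308763))) = Add(Mul(Add(Mul(56, 57), -29), 55), Rational(-42845167, 140308763)) = Add(Mul(Add(3192, -29), 55), Rational(-42845167, 140308763)) = Add(Mul(3163, 55), Rational(-42845167, 140308763)) = Add(173965, Rational(-42845167, 140308763)) = Rational(24408771110128, 140308763)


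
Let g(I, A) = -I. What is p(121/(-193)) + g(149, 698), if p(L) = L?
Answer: -28878/193 ≈ -149.63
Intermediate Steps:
p(121/(-193)) + g(149, 698) = 121/(-193) - 1*149 = 121*(-1/193) - 149 = -121/193 - 149 = -28878/193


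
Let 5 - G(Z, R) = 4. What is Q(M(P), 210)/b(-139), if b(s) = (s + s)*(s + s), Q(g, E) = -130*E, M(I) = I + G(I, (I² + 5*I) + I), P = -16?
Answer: -6825/19321 ≈ -0.35324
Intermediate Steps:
G(Z, R) = 1 (G(Z, R) = 5 - 1*4 = 5 - 4 = 1)
M(I) = 1 + I (M(I) = I + 1 = 1 + I)
b(s) = 4*s² (b(s) = (2*s)*(2*s) = 4*s²)
Q(M(P), 210)/b(-139) = (-130*210)/((4*(-139)²)) = -27300/(4*19321) = -27300/77284 = -27300*1/77284 = -6825/19321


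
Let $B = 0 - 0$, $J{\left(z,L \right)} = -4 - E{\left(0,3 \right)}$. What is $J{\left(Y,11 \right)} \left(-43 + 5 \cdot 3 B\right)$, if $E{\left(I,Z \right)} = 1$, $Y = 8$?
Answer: $215$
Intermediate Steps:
$J{\left(z,L \right)} = -5$ ($J{\left(z,L \right)} = -4 - 1 = -5$)
$B = 0$ ($B = 0 + 0 = 0$)
$J{\left(Y,11 \right)} \left(-43 + 5 \cdot 3 B\right) = - 5 \left(-43 + 5 \cdot 3 \cdot 0\right) = - 5 \left(-43 + 15 \cdot 0\right) = - 5 \left(-43 + 0\right) = \left(-5\right) \left(-43\right) = 215$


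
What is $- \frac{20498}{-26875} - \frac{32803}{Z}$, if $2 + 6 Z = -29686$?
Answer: $\frac{983004729}{132977500} \approx 7.3923$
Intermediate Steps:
$Z = -4948$ ($Z = - \frac{1}{3} + \frac{1}{6} \left(-29686\right) = - \frac{1}{3} - \frac{14843}{3} = -4948$)
$- \frac{20498}{-26875} - \frac{32803}{Z} = - \frac{20498}{-26875} - \frac{32803}{-4948} = \left(-20498\right) \left(- \frac{1}{26875}\right) - - \frac{32803}{4948} = \frac{20498}{26875} + \frac{32803}{4948} = \frac{983004729}{132977500}$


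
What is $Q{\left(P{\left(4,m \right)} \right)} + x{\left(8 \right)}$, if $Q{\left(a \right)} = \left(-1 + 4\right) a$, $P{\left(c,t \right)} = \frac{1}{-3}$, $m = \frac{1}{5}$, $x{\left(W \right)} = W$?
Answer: $7$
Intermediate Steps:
$m = \frac{1}{5} \approx 0.2$
$P{\left(c,t \right)} = - \frac{1}{3}$
$Q{\left(a \right)} = 3 a$
$Q{\left(P{\left(4,m \right)} \right)} + x{\left(8 \right)} = 3 \left(- \frac{1}{3}\right) + 8 = -1 + 8 = 7$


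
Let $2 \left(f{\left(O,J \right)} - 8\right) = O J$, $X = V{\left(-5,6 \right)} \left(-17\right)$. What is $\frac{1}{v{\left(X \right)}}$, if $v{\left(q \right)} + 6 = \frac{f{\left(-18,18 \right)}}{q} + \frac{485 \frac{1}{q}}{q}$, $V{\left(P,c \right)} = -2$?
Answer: $- \frac{1156}{11687} \approx -0.098913$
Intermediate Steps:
$X = 34$ ($X = \left(-2\right) \left(-17\right) = 34$)
$f{\left(O,J \right)} = 8 + \frac{J O}{2}$ ($f{\left(O,J \right)} = 8 + \frac{O J}{2} = 8 + \frac{J O}{2}$)
$v{\left(q \right)} = -6 - \frac{154}{q} + \frac{485}{q^{2}}$ ($v{\left(q \right)} = -6 + \left(\frac{8 + \frac{1}{2} \cdot 18 \left(-18\right)}{q} + \frac{485 \frac{1}{q}}{q}\right) = -6 + \left(\frac{8 - 162}{q} + \frac{485}{q^{2}}\right) = -6 - \left(- \frac{485}{q^{2}} + \frac{154}{q}\right) = -6 - \frac{154}{q} + \frac{485}{q^{2}}$)
$\frac{1}{v{\left(X \right)}} = \frac{1}{-6 - \frac{154}{34} + \frac{485}{1156}} = \frac{1}{-6 - \frac{77}{17} + 485 \cdot \frac{1}{1156}} = \frac{1}{-6 - \frac{77}{17} + \frac{485}{1156}} = \frac{1}{- \frac{11687}{1156}} = - \frac{1156}{11687}$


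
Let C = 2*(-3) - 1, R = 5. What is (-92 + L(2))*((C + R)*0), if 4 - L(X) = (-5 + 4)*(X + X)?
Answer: 0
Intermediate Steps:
L(X) = 4 + 2*X (L(X) = 4 - (-5 + 4)*(X + X) = 4 - (-1)*2*X = 4 - (-2)*X = 4 + 2*X)
C = -7 (C = -6 - 1 = -7)
(-92 + L(2))*((C + R)*0) = (-92 + (4 + 2*2))*((-7 + 5)*0) = (-92 + (4 + 4))*(-2*0) = (-92 + 8)*0 = -84*0 = 0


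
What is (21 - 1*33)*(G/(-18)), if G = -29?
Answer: -58/3 ≈ -19.333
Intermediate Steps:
(21 - 1*33)*(G/(-18)) = (21 - 1*33)*(-29/(-18)) = (21 - 33)*(-29*(-1/18)) = -12*29/18 = -58/3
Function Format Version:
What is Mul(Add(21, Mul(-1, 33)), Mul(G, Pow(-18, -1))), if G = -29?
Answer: Rational(-58, 3) ≈ -19.333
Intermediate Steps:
Mul(Add(21, Mul(-1, 33)), Mul(G, Pow(-18, -1))) = Mul(Add(21, Mul(-1, 33)), Mul(-29, Pow(-18, -1))) = Mul(Add(21, -33), Mul(-29, Rational(-1, 18))) = Mul(-12, Rational(29, 18)) = Rational(-58, 3)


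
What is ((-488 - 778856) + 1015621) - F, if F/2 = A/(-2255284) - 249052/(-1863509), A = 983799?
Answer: 496506911130278429/2101371015778 ≈ 2.3628e+5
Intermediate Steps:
F = -1271635299923/2101371015778 (F = 2*(983799/(-2255284) - 249052/(-1863509)) = 2*(983799*(-1/2255284) - 249052*(-1/1863509)) = 2*(-983799/2255284 + 249052/1863509) = 2*(-1271635299923/4202742031556) = -1271635299923/2101371015778 ≈ -0.60515)
((-488 - 778856) + 1015621) - F = ((-488 - 778856) + 1015621) - 1*(-1271635299923/2101371015778) = (-779344 + 1015621) + 1271635299923/2101371015778 = 236277 + 1271635299923/2101371015778 = 496506911130278429/2101371015778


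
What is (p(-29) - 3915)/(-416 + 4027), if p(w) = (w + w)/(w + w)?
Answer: -3914/3611 ≈ -1.0839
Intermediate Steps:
p(w) = 1 (p(w) = (2*w)/((2*w)) = (2*w)*(1/(2*w)) = 1)
(p(-29) - 3915)/(-416 + 4027) = (1 - 3915)/(-416 + 4027) = -3914/3611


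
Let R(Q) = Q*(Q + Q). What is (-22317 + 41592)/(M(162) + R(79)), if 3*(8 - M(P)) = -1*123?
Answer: 6425/4177 ≈ 1.5382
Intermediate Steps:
M(P) = 49 (M(P) = 8 - (-1)*123/3 = 8 - ⅓*(-123) = 8 + 41 = 49)
R(Q) = 2*Q² (R(Q) = Q*(2*Q) = 2*Q²)
(-22317 + 41592)/(M(162) + R(79)) = (-22317 + 41592)/(49 + 2*79²) = 19275/(49 + 2*6241) = 19275/(49 + 12482) = 19275/12531 = 19275*(1/12531) = 6425/4177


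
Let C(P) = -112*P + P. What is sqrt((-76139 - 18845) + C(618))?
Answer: I*sqrt(163582) ≈ 404.45*I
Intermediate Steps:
C(P) = -111*P
sqrt((-76139 - 18845) + C(618)) = sqrt((-76139 - 18845) - 111*618) = sqrt(-94984 - 68598) = sqrt(-163582) = I*sqrt(163582)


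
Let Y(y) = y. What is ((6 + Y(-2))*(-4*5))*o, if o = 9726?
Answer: -778080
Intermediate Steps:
((6 + Y(-2))*(-4*5))*o = ((6 - 2)*(-4*5))*9726 = (4*(-20))*9726 = -80*9726 = -778080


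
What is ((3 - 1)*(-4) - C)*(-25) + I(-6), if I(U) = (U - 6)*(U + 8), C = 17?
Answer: 601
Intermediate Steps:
I(U) = (-6 + U)*(8 + U)
((3 - 1)*(-4) - C)*(-25) + I(-6) = ((3 - 1)*(-4) - 1*17)*(-25) + (-48 + (-6)**2 + 2*(-6)) = (2*(-4) - 17)*(-25) + (-48 + 36 - 12) = (-8 - 17)*(-25) - 24 = -25*(-25) - 24 = 625 - 24 = 601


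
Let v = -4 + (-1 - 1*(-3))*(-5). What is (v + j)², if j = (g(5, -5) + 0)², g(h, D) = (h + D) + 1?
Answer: 169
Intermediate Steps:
v = -14 (v = -4 + (-1 + 3)*(-5) = -4 + 2*(-5) = -4 - 10 = -14)
g(h, D) = 1 + D + h (g(h, D) = (D + h) + 1 = 1 + D + h)
j = 1 (j = ((1 - 5 + 5) + 0)² = (1 + 0)² = 1² = 1)
(v + j)² = (-14 + 1)² = (-13)² = 169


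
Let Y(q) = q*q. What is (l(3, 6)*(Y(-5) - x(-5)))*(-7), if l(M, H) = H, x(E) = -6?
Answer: -1302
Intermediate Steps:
Y(q) = q²
(l(3, 6)*(Y(-5) - x(-5)))*(-7) = (6*((-5)² - 1*(-6)))*(-7) = (6*(25 + 6))*(-7) = (6*31)*(-7) = 186*(-7) = -1302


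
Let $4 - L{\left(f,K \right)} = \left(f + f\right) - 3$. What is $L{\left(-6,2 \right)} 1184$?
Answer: $22496$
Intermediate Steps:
$L{\left(f,K \right)} = 7 - 2 f$ ($L{\left(f,K \right)} = 4 - \left(\left(f + f\right) - 3\right) = 4 - \left(2 f - 3\right) = 4 - \left(-3 + 2 f\right) = 7 - 2 f$)
$L{\left(-6,2 \right)} 1184 = \left(7 - -12\right) 1184 = \left(7 + 12\right) 1184 = 19 \cdot 1184 = 22496$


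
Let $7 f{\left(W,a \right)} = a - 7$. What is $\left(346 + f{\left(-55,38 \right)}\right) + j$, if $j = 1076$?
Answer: $\frac{9985}{7} \approx 1426.4$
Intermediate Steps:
$f{\left(W,a \right)} = -1 + \frac{a}{7}$ ($f{\left(W,a \right)} = \frac{a - 7}{7} = \frac{-7 + a}{7} = -1 + \frac{a}{7}$)
$\left(346 + f{\left(-55,38 \right)}\right) + j = \left(346 + \left(-1 + \frac{1}{7} \cdot 38\right)\right) + 1076 = \left(346 + \left(-1 + \frac{38}{7}\right)\right) + 1076 = \left(346 + \frac{31}{7}\right) + 1076 = \frac{2453}{7} + 1076 = \frac{9985}{7}$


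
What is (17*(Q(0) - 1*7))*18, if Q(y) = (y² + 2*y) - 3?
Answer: -3060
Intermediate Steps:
Q(y) = -3 + y² + 2*y
(17*(Q(0) - 1*7))*18 = (17*((-3 + 0² + 2*0) - 1*7))*18 = (17*((-3 + 0 + 0) - 7))*18 = (17*(-3 - 7))*18 = (17*(-10))*18 = -170*18 = -3060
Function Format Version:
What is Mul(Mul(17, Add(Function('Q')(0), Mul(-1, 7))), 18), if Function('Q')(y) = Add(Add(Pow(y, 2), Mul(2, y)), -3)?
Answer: -3060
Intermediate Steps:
Function('Q')(y) = Add(-3, Pow(y, 2), Mul(2, y))
Mul(Mul(17, Add(Function('Q')(0), Mul(-1, 7))), 18) = Mul(Mul(17, Add(Add(-3, Pow(0, 2), Mul(2, 0)), Mul(-1, 7))), 18) = Mul(Mul(17, Add(Add(-3, 0, 0), -7)), 18) = Mul(Mul(17, Add(-3, -7)), 18) = Mul(Mul(17, -10), 18) = Mul(-170, 18) = -3060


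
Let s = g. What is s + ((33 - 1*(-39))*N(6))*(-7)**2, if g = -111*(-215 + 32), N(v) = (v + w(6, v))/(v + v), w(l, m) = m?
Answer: 23841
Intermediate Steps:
N(v) = 1 (N(v) = (v + v)/(v + v) = (2*v)/((2*v)) = (2*v)*(1/(2*v)) = 1)
g = 20313 (g = -111*(-183) = 20313)
s = 20313
s + ((33 - 1*(-39))*N(6))*(-7)**2 = 20313 + ((33 - 1*(-39))*1)*(-7)**2 = 20313 + ((33 + 39)*1)*49 = 20313 + (72*1)*49 = 20313 + 72*49 = 20313 + 3528 = 23841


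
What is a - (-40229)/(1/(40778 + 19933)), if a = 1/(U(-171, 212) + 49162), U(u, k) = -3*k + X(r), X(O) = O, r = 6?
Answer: 118531781691709/48532 ≈ 2.4423e+9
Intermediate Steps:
U(u, k) = 6 - 3*k (U(u, k) = -3*k + 6 = 6 - 3*k)
a = 1/48532 (a = 1/((6 - 3*212) + 49162) = 1/((6 - 636) + 49162) = 1/(-630 + 49162) = 1/48532 ≈ 2.0605e-5)
a - (-40229)/(1/(40778 + 19933)) = 1/48532 - (-40229)/(1/(40778 + 19933)) = 1/48532 - (-40229)/(1/60711) = 1/48532 - (-40229)/1/60711 = 1/48532 - (-40229)*60711 = 1/48532 - 1*(-2442342819) = 1/48532 + 2442342819 = 118531781691709/48532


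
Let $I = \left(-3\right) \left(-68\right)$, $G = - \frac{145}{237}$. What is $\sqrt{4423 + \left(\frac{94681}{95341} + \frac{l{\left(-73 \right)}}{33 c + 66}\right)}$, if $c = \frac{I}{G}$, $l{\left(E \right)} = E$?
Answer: $\frac{\sqrt{101142518928295374582998154}}{151202626674} \approx 66.513$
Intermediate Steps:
$G = - \frac{145}{237}$ ($G = \left(-145\right) \frac{1}{237} = - \frac{145}{237} \approx -0.61181$)
$I = 204$
$c = - \frac{48348}{145}$ ($c = \frac{204}{- \frac{145}{237}} = 204 \left(- \frac{237}{145}\right) = - \frac{48348}{145} \approx -333.43$)
$\sqrt{4423 + \left(\frac{94681}{95341} + \frac{l{\left(-73 \right)}}{33 c + 66}\right)} = \sqrt{4423 + \left(\frac{94681}{95341} - \frac{73}{33 \left(- \frac{48348}{145}\right) + 66}\right)} = \sqrt{4423 + \left(94681 \cdot \frac{1}{95341} - \frac{73}{- \frac{1595484}{145} + 66}\right)} = \sqrt{4423 + \left(\frac{94681}{95341} - \frac{73}{- \frac{1585914}{145}}\right)} = \sqrt{4423 + \left(\frac{94681}{95341} - - \frac{10585}{1585914}\right)} = \sqrt{4423 + \left(\frac{94681}{95341} + \frac{10585}{1585914}\right)} = \sqrt{4423 + \frac{151165107919}{151202626674}} = \sqrt{\frac{668920382887021}{151202626674}} = \frac{\sqrt{101142518928295374582998154}}{151202626674}$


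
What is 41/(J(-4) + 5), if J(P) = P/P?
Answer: 41/6 ≈ 6.8333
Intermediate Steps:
J(P) = 1
41/(J(-4) + 5) = 41/(1 + 5) = 41/6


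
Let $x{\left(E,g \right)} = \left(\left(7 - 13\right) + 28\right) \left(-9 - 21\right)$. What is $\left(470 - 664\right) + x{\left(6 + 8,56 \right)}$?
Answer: $-854$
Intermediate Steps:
$x{\left(E,g \right)} = -660$ ($x{\left(E,g \right)} = \left(\left(7 - 13\right) + 28\right) \left(-30\right) = \left(-6 + 28\right) \left(-30\right) = 22 \left(-30\right) = -660$)
$\left(470 - 664\right) + x{\left(6 + 8,56 \right)} = \left(470 - 664\right) - 660 = -194 - 660 = -854$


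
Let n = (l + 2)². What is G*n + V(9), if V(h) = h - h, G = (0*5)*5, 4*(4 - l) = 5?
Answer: 0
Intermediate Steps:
l = 11/4 (l = 4 - ¼*5 = 4 - 5/4 = 11/4 ≈ 2.7500)
G = 0 (G = 0*5 = 0)
V(h) = 0
n = 361/16 (n = (11/4 + 2)² = (19/4)² = 361/16 ≈ 22.563)
G*n + V(9) = 0*(361/16) + 0 = 0 + 0 = 0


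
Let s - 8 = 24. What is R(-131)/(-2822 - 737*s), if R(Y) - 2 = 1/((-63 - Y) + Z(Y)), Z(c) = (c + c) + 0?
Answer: -43/569196 ≈ -7.5545e-5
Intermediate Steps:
s = 32 (s = 8 + 24 = 32)
Z(c) = 2*c (Z(c) = 2*c + 0 = 2*c)
R(Y) = 2 + 1/(-63 + Y) (R(Y) = 2 + 1/((-63 - Y) + 2*Y) = 2 + 1/(-63 + Y))
R(-131)/(-2822 - 737*s) = ((-125 + 2*(-131))/(-63 - 131))/(-2822 - 737*32) = ((-125 - 262)/(-194))/(-2822 - 1*23584) = (-1/194*(-387))/(-2822 - 23584) = (387/194)/(-26406) = (387/194)*(-1/26406) = -43/569196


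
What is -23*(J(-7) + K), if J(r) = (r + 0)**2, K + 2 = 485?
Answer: -12236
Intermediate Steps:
K = 483 (K = -2 + 485 = 483)
J(r) = r**2
-23*(J(-7) + K) = -23*((-7)**2 + 483) = -23*(49 + 483) = -23*532 = -12236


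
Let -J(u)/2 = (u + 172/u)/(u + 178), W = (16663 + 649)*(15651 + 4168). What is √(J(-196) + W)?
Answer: √151309969201/21 ≈ 18523.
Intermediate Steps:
W = 343106528 (W = 17312*19819 = 343106528)
J(u) = -2*(u + 172/u)/(178 + u) (J(u) = -2*(u + 172/u)/(u + 178) = -2*(u + 172/u)/(178 + u))
√(J(-196) + W) = √(2*(-172 - 1*(-196)²)/(-196*(178 - 196)) + 343106528) = √(2*(-1/196)*(-172 - 1*38416)/(-18) + 343106528) = √(2*(-1/196)*(-1/18)*(-172 - 38416) + 343106528) = √(2*(-1/196)*(-1/18)*(-38588) + 343106528) = √(-9647/441 + 343106528) = √(151309969201/441) = √151309969201/21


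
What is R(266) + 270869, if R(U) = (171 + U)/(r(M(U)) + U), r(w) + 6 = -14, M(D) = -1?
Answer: 66634211/246 ≈ 2.7087e+5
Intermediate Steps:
r(w) = -20 (r(w) = -6 - 14 = -20)
R(U) = (171 + U)/(-20 + U)
R(266) + 270869 = (171 + 266)/(-20 + 266) + 270869 = 437/246 + 270869 = 66634211/246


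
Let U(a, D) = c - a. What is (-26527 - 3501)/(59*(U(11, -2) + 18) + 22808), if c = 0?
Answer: -30028/23221 ≈ -1.2931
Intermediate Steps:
U(a, D) = -a (U(a, D) = 0 - a = -a)
(-26527 - 3501)/(59*(U(11, -2) + 18) + 22808) = (-26527 - 3501)/(59*(-1*11 + 18) + 22808) = -30028/(59*(-11 + 18) + 22808) = -30028/(59*7 + 22808) = -30028/(413 + 22808) = -30028/23221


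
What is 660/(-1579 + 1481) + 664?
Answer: 32206/49 ≈ 657.27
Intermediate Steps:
660/(-1579 + 1481) + 664 = 660/(-98) + 664 = -1/98*660 + 664 = -330/49 + 664 = 32206/49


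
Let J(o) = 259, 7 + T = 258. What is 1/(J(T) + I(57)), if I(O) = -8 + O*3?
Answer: 1/422 ≈ 0.0023697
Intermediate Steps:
T = 251 (T = -7 + 258 = 251)
I(O) = -8 + 3*O
1/(J(T) + I(57)) = 1/(259 + (-8 + 3*57)) = 1/(259 + (-8 + 171)) = 1/(259 + 163) = 1/422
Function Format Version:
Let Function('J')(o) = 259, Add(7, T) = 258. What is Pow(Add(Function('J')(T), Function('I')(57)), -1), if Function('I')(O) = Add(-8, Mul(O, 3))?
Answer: Rational(1, 422) ≈ 0.0023697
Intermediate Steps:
T = 251 (T = Add(-7, 258) = 251)
Function('I')(O) = Add(-8, Mul(3, O))
Pow(Add(Function('J')(T), Function('I')(57)), -1) = Pow(Add(259, Add(-8, Mul(3, 57))), -1) = Pow(Add(259, Add(-8, 171)), -1) = Pow(Add(259, 163), -1) = Pow(422, -1) = Rational(1, 422)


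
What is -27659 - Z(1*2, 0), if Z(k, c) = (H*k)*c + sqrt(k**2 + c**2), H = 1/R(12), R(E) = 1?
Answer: -27661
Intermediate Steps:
H = 1 (H = 1/1 = 1)
Z(k, c) = sqrt(c**2 + k**2) + c*k (Z(k, c) = (1*k)*c + sqrt(k**2 + c**2) = k*c + sqrt(c**2 + k**2) = c*k + sqrt(c**2 + k**2) = sqrt(c**2 + k**2) + c*k)
-27659 - Z(1*2, 0) = -27659 - (sqrt(0**2 + (1*2)**2) + 0*(1*2)) = -27659 - (sqrt(0 + 2**2) + 0*2) = -27659 - (sqrt(0 + 4) + 0) = -27659 - (sqrt(4) + 0) = -27659 - (2 + 0) = -27659 - 1*2 = -27659 - 2 = -27661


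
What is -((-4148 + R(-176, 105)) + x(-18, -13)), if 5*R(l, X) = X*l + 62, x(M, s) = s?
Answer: 39223/5 ≈ 7844.6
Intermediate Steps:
R(l, X) = 62/5 + X*l/5 (R(l, X) = (X*l + 62)/5 = (62 + X*l)/5 = 62/5 + X*l/5)
-((-4148 + R(-176, 105)) + x(-18, -13)) = -((-4148 + (62/5 + (⅕)*105*(-176))) - 13) = -((-4148 + (62/5 - 3696)) - 13) = -((-4148 - 18418/5) - 13) = -(-39158/5 - 13) = -1*(-39223/5) = 39223/5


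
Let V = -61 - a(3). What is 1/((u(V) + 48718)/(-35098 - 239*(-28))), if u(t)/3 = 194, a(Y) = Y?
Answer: -14203/24650 ≈ -0.57619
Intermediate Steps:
V = -64 (V = -61 - 1*3 = -61 - 3 = -64)
u(t) = 582 (u(t) = 3*194 = 582)
1/((u(V) + 48718)/(-35098 - 239*(-28))) = 1/((582 + 48718)/(-35098 - 239*(-28))) = 1/(49300/(-35098 + 6692)) = 1/(49300/(-28406)) = 1/(49300*(-1/28406)) = 1/(-24650/14203) = -14203/24650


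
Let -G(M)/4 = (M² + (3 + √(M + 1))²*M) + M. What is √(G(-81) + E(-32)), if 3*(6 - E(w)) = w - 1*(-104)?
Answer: 3*√(-5438 + 864*I*√5) ≈ 38.71 + 224.59*I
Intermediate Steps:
G(M) = -4*M - 4*M² - 4*M*(3 + √(1 + M))² (G(M) = -4*((M² + (3 + √(M + 1))²*M) + M) = -4*((M² + (3 + √(1 + M))²*M) + M) = -4*((M² + M*(3 + √(1 + M))²) + M) = -4*(M + M² + M*(3 + √(1 + M))²) = -4*M - 4*M² - 4*M*(3 + √(1 + M))²)
E(w) = -86/3 - w/3 (E(w) = 6 - (w - 1*(-104))/3 = 6 - (w + 104)/3 = 6 - (104 + w)/3 = 6 + (-104/3 - w/3) = -86/3 - w/3)
√(G(-81) + E(-32)) = √(-4*(-81)*(1 - 81 + (3 + √(1 - 81))²) + (-86/3 - ⅓*(-32))) = √(-4*(-81)*(1 - 81 + (3 + √(-80))²) + (-86/3 + 32/3)) = √(-4*(-81)*(1 - 81 + (3 + 4*I*√5)²) - 18) = √(-4*(-81)*(-80 + (3 + 4*I*√5)²) - 18) = √((-25920 + 324*(3 + 4*I*√5)²) - 18) = √(-25938 + 324*(3 + 4*I*√5)²)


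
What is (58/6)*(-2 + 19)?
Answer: 493/3 ≈ 164.33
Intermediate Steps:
(58/6)*(-2 + 19) = (58*(1/6))*17 = (29/3)*17 = 493/3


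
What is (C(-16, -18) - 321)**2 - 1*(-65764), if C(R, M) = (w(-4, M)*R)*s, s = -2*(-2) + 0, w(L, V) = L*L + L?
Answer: 1251685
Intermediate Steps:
w(L, V) = L + L**2 (w(L, V) = L**2 + L = L + L**2)
s = 4 (s = 4 + 0 = 4)
C(R, M) = 48*R (C(R, M) = ((-4*(1 - 4))*R)*4 = ((-4*(-3))*R)*4 = (12*R)*4 = 48*R)
(C(-16, -18) - 321)**2 - 1*(-65764) = (48*(-16) - 321)**2 - 1*(-65764) = (-768 - 321)**2 + 65764 = (-1089)**2 + 65764 = 1185921 + 65764 = 1251685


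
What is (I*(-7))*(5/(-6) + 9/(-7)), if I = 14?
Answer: 623/3 ≈ 207.67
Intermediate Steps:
(I*(-7))*(5/(-6) + 9/(-7)) = (14*(-7))*(5/(-6) + 9/(-7)) = -98*(5*(-⅙) + 9*(-⅐)) = -98*(-⅚ - 9/7) = -98*(-89/42) = 623/3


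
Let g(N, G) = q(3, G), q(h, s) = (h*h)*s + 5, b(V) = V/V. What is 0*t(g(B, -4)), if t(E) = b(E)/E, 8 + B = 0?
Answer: 0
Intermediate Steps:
b(V) = 1
B = -8 (B = -8 + 0 = -8)
q(h, s) = 5 + s*h**2 (q(h, s) = h**2*s + 5 = s*h**2 + 5 = 5 + s*h**2)
g(N, G) = 5 + 9*G (g(N, G) = 5 + G*3**2 = 5 + G*9 = 5 + 9*G)
t(E) = 1/E
0*t(g(B, -4)) = 0/(5 + 9*(-4)) = 0/(5 - 36) = 0/(-31) = 0*(-1/31) = 0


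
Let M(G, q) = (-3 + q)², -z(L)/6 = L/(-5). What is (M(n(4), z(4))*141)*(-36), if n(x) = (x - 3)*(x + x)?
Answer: -411156/25 ≈ -16446.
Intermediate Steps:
n(x) = 2*x*(-3 + x) (n(x) = (-3 + x)*(2*x) = 2*x*(-3 + x))
z(L) = 6*L/5 (z(L) = -6*L/(-5) = -6*L*(-1)/5 = -(-6)*L/5 = 6*L/5)
(M(n(4), z(4))*141)*(-36) = ((-3 + (6/5)*4)²*141)*(-36) = ((-3 + 24/5)²*141)*(-36) = ((9/5)²*141)*(-36) = ((81/25)*141)*(-36) = (11421/25)*(-36) = -411156/25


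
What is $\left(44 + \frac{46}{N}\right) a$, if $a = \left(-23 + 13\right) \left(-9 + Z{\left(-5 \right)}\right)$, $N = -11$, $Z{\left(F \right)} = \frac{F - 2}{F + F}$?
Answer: $\frac{36354}{11} \approx 3304.9$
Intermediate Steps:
$Z{\left(F \right)} = \frac{-2 + F}{2 F}$
$a = 83$ ($a = \left(-23 + 13\right) \left(-9 + \frac{-2 - 5}{2 \left(-5\right)}\right) = - 10 \left(-9 + \frac{1}{2} \left(- \frac{1}{5}\right) \left(-7\right)\right) = - 10 \left(-9 + \frac{7}{10}\right) = \left(-10\right) \left(- \frac{83}{10}\right) = 83$)
$\left(44 + \frac{46}{N}\right) a = \left(44 + \frac{46}{-11}\right) 83 = \left(44 + 46 \left(- \frac{1}{11}\right)\right) 83 = \left(44 - \frac{46}{11}\right) 83 = \frac{438}{11} \cdot 83 = \frac{36354}{11}$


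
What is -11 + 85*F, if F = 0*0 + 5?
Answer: 414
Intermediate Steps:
F = 5 (F = 0 + 5 = 5)
-11 + 85*F = -11 + 85*5 = -11 + 425 = 414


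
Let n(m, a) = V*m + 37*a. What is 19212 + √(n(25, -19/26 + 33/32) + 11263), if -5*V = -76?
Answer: 19212 + √126050938/104 ≈ 19320.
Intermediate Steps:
V = 76/5 (V = -⅕*(-76) = 76/5 ≈ 15.200)
n(m, a) = 37*a + 76*m/5 (n(m, a) = 76*m/5 + 37*a = 37*a + 76*m/5)
19212 + √(n(25, -19/26 + 33/32) + 11263) = 19212 + √((37*(-19/26 + 33/32) + (76/5)*25) + 11263) = 19212 + √((37*(-19*1/26 + 33*(1/32)) + 380) + 11263) = 19212 + √((37*(-19/26 + 33/32) + 380) + 11263) = 19212 + √((37*(125/416) + 380) + 11263) = 19212 + √((4625/416 + 380) + 11263) = 19212 + √(162705/416 + 11263) = 19212 + √(4848113/416) = 19212 + √126050938/104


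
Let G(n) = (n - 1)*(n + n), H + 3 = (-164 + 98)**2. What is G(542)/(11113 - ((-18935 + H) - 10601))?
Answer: 146611/9074 ≈ 16.157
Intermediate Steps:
H = 4353 (H = -3 + (-164 + 98)**2 = -3 + (-66)**2 = -3 + 4356 = 4353)
G(n) = 2*n*(-1 + n) (G(n) = (-1 + n)*(2*n) = 2*n*(-1 + n))
G(542)/(11113 - ((-18935 + H) - 10601)) = (2*542*(-1 + 542))/(11113 - ((-18935 + 4353) - 10601)) = (2*542*541)/(11113 - (-14582 - 10601)) = 586444/(11113 - 1*(-25183)) = 586444/(11113 + 25183) = 586444/36296 = 586444*(1/36296) = 146611/9074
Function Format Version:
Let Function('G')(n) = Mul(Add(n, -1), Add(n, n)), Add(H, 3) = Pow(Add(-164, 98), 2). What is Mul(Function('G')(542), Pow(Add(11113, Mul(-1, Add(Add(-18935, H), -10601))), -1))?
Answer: Rational(146611, 9074) ≈ 16.157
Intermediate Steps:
H = 4353 (H = Add(-3, Pow(Add(-164, 98), 2)) = Add(-3, Pow(-66, 2)) = Add(-3, 4356) = 4353)
Function('G')(n) = Mul(2, n, Add(-1, n)) (Function('G')(n) = Mul(Add(-1, n), Mul(2, n)) = Mul(2, n, Add(-1, n)))
Mul(Function('G')(542), Pow(Add(11113, Mul(-1, Add(Add(-18935, H), -10601))), -1)) = Mul(Mul(2, 542, Add(-1, 542)), Pow(Add(11113, Mul(-1, Add(Add(-18935, 4353), -10601))), -1)) = Mul(Mul(2, 542, 541), Pow(Add(11113, Mul(-1, Add(-14582, -10601))), -1)) = Mul(586444, Pow(Add(11113, Mul(-1, -25183)), -1)) = Mul(586444, Pow(Add(11113, 25183), -1)) = Mul(586444, Pow(36296, -1)) = Mul(586444, Rational(1, 36296)) = Rational(146611, 9074)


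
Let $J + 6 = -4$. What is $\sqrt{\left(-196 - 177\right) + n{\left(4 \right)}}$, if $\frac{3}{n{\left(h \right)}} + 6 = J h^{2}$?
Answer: $\frac{i \sqrt{10278886}}{166} \approx 19.314 i$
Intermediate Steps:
$J = -10$ ($J = -6 - 4 = -10$)
$n{\left(h \right)} = \frac{3}{-6 - 10 h^{2}}$
$\sqrt{\left(-196 - 177\right) + n{\left(4 \right)}} = \sqrt{\left(-196 - 177\right) - \frac{3}{6 + 10 \cdot 4^{2}}} = \sqrt{\left(-196 - 177\right) - \frac{3}{6 + 10 \cdot 16}} = \sqrt{-373 - \frac{3}{6 + 160}} = \sqrt{-373 - \frac{3}{166}} = \sqrt{- \frac{61921}{166}} = \frac{i \sqrt{10278886}}{166}$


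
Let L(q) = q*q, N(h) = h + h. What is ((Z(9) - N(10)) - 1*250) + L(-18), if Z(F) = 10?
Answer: 64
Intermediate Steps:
N(h) = 2*h
L(q) = q²
((Z(9) - N(10)) - 1*250) + L(-18) = ((10 - 2*10) - 1*250) + (-18)² = ((10 - 1*20) - 250) + 324 = ((10 - 20) - 250) + 324 = (-10 - 250) + 324 = -260 + 324 = 64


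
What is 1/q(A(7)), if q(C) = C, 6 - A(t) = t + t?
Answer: -⅛ ≈ -0.12500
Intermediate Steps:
A(t) = 6 - 2*t (A(t) = 6 - (t + t) = 6 - 2*t)
1/q(A(7)) = 1/(6 - 2*7) = 1/(6 - 14) = 1/(-8) = -⅛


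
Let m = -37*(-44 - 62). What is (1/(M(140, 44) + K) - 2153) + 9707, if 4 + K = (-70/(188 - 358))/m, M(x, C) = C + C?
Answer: 42307172816/5600623 ≈ 7554.0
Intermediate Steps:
M(x, C) = 2*C
m = 3922 (m = -37*(-106) = 3922)
K = -266689/66674 (K = -4 - 70/(188 - 358)/3922 = -4 - 70/(-170)*(1/3922) = -4 - 70*(-1/170)*(1/3922) = -4 + (7/17)*(1/3922) = -4 + 7/66674 = -266689/66674 ≈ -3.9999)
(1/(M(140, 44) + K) - 2153) + 9707 = (1/(2*44 - 266689/66674) - 2153) + 9707 = (1/(88 - 266689/66674) - 2153) + 9707 = (1/(5600623/66674) - 2153) + 9707 = (66674/5600623 - 2153) + 9707 = -12058074645/5600623 + 9707 = 42307172816/5600623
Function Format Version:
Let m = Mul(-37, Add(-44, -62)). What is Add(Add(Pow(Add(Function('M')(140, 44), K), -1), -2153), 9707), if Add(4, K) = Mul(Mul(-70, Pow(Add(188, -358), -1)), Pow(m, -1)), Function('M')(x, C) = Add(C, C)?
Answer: Rational(42307172816, 5600623) ≈ 7554.0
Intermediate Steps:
Function('M')(x, C) = Mul(2, C)
m = 3922 (m = Mul(-37, -106) = 3922)
K = Rational(-266689, 66674) (K = Add(-4, Mul(Mul(-70, Pow(Add(188, -358), -1)), Pow(3922, -1))) = Add(-4, Mul(Mul(-70, Pow(-170, -1)), Rational(1, 3922))) = Add(-4, Mul(Mul(-70, Rational(-1, 170)), Rational(1, 3922))) = Add(-4, Mul(Rational(7, 17), Rational(1, 3922))) = Add(-4, Rational(7, 66674)) = Rational(-266689, 66674) ≈ -3.9999)
Add(Add(Pow(Add(Function('M')(140, 44), K), -1), -2153), 9707) = Add(Add(Pow(Add(Mul(2, 44), Rational(-266689, 66674)), -1), -2153), 9707) = Add(Add(Pow(Add(88, Rational(-266689, 66674)), -1), -2153), 9707) = Add(Add(Pow(Rational(5600623, 66674), -1), -2153), 9707) = Add(Add(Rational(66674, 5600623), -2153), 9707) = Add(Rational(-12058074645, 5600623), 9707) = Rational(42307172816, 5600623)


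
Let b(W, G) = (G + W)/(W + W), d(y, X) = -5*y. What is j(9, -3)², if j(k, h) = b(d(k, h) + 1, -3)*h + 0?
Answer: 19881/7744 ≈ 2.5673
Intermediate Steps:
b(W, G) = (G + W)/(2*W) (b(W, G) = (G + W)/((2*W)) = (G + W)*(1/(2*W)) = (G + W)/(2*W))
j(k, h) = h*(-2 - 5*k)/(2*(1 - 5*k)) (j(k, h) = ((-3 + (-5*k + 1))/(2*(-5*k + 1)))*h + 0 = ((-3 + (1 - 5*k))/(2*(1 - 5*k)))*h + 0 = ((-2 - 5*k)/(2*(1 - 5*k)))*h + 0 = h*(-2 - 5*k)/(2*(1 - 5*k)) + 0 = h*(-2 - 5*k)/(2*(1 - 5*k)))
j(9, -3)² = ((½)*(-3)*(2 + 5*9)/(-1 + 5*9))² = ((½)*(-3)*(2 + 45)/(-1 + 45))² = ((½)*(-3)*47/44)² = ((½)*(-3)*(1/44)*47)² = (-141/88)² = 19881/7744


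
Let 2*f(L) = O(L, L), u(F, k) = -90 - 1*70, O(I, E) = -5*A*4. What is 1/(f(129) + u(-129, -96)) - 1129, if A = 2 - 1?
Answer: -191931/170 ≈ -1129.0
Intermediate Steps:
A = 1
O(I, E) = -20 (O(I, E) = -5*1*4 = -5*4 = -20)
u(F, k) = -160 (u(F, k) = -90 - 70 = -160)
f(L) = -10 (f(L) = (½)*(-20) = -10)
1/(f(129) + u(-129, -96)) - 1129 = 1/(-10 - 160) - 1129 = 1/(-170) - 1129 = -1/170 - 1129 = -191931/170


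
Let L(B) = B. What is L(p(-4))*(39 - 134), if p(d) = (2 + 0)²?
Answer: -380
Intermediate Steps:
p(d) = 4 (p(d) = 2² = 4)
L(p(-4))*(39 - 134) = 4*(39 - 134) = 4*(-95) = -380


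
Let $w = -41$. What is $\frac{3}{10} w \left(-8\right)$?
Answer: $\frac{492}{5} \approx 98.4$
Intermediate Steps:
$\frac{3}{10} w \left(-8\right) = \frac{3}{10} \left(-41\right) \left(-8\right) = \left(- \frac{123}{10}\right) \left(-8\right) = \frac{492}{5}$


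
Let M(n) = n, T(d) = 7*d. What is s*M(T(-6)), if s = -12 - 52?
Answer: 2688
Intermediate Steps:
s = -64
s*M(T(-6)) = -448*(-6) = -64*(-42) = 2688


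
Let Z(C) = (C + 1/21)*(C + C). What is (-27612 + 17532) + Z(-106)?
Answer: 260020/21 ≈ 12382.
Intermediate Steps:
Z(C) = 2*C*(1/21 + C) (Z(C) = (C + 1/21)*(2*C) = (1/21 + C)*(2*C) = 2*C*(1/21 + C))
(-27612 + 17532) + Z(-106) = (-27612 + 17532) + (2/21)*(-106)*(1 + 21*(-106)) = -10080 + (2/21)*(-106)*(1 - 2226) = -10080 + (2/21)*(-106)*(-2225) = -10080 + 471700/21 = 260020/21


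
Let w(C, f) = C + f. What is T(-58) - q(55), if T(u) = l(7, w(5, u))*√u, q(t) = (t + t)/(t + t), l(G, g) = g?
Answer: -1 - 53*I*√58 ≈ -1.0 - 403.64*I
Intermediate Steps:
q(t) = 1 (q(t) = (2*t)/((2*t)) = (2*t)*(1/(2*t)) = 1)
T(u) = √u*(5 + u) (T(u) = (5 + u)*√u = √u*(5 + u))
T(-58) - q(55) = √(-58)*(5 - 58) - 1*1 = (I*√58)*(-53) - 1 = -53*I*√58 - 1 = -1 - 53*I*√58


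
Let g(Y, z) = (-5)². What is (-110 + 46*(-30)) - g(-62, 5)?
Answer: -1515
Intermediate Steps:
g(Y, z) = 25
(-110 + 46*(-30)) - g(-62, 5) = (-110 + 46*(-30)) - 1*25 = (-110 - 1380) - 25 = -1490 - 25 = -1515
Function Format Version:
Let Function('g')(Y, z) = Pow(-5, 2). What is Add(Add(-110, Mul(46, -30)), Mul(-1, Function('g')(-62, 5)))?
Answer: -1515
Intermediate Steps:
Function('g')(Y, z) = 25
Add(Add(-110, Mul(46, -30)), Mul(-1, Function('g')(-62, 5))) = Add(Add(-110, Mul(46, -30)), Mul(-1, 25)) = Add(Add(-110, -1380), -25) = Add(-1490, -25) = -1515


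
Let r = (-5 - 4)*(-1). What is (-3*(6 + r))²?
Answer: 2025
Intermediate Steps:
r = 9 (r = -9*(-1) = 9)
(-3*(6 + r))² = (-3*(6 + 9))² = (-3*15)² = (-45)² = 2025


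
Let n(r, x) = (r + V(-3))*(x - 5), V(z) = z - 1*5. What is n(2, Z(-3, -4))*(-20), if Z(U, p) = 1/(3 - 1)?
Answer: -540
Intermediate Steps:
Z(U, p) = 1/2
V(z) = -5 + z (V(z) = z - 5 = -5 + z)
n(r, x) = (-8 + r)*(-5 + x) (n(r, x) = (r + (-5 - 3))*(x - 5) = (r - 8)*(-5 + x) = (-8 + r)*(-5 + x))
n(2, Z(-3, -4))*(-20) = (40 - 8*1/2 - 5*2 + 2*(1/2))*(-20) = (40 - 4 - 10 + 1)*(-20) = 27*(-20) = -540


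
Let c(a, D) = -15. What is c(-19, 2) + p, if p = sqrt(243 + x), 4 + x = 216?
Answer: -15 + sqrt(455) ≈ 6.3307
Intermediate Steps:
x = 212 (x = -4 + 216 = 212)
p = sqrt(455) (p = sqrt(243 + 212) = sqrt(455) ≈ 21.331)
c(-19, 2) + p = -15 + sqrt(455)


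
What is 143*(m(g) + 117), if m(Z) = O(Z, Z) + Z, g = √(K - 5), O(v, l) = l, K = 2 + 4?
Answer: 17017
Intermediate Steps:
K = 6
g = 1 (g = √(6 - 5) = √1 = 1)
m(Z) = 2*Z (m(Z) = Z + Z = 2*Z)
143*(m(g) + 117) = 143*(2*1 + 117) = 143*(2 + 117) = 143*119 = 17017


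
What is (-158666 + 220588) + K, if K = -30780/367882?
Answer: 11389979212/183941 ≈ 61922.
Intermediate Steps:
K = -15390/183941 (K = -30780*1/367882 = -15390/183941 ≈ -0.083668)
(-158666 + 220588) + K = (-158666 + 220588) - 15390/183941 = 61922 - 15390/183941 = 11389979212/183941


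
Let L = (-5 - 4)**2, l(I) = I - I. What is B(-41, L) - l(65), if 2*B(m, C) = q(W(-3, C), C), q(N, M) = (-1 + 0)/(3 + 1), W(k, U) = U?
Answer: -1/8 ≈ -0.12500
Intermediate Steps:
l(I) = 0
q(N, M) = -1/4
L = 81 (L = (-9)**2 = 81)
B(m, C) = -1/8 (B(m, C) = (1/2)*(-1/4) = -1/8)
B(-41, L) - l(65) = -1/8 - 1*0 = -1/8 + 0 = -1/8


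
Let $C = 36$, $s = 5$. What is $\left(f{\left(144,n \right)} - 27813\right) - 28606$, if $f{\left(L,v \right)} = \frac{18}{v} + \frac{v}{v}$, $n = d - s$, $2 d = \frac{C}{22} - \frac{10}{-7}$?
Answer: $- \frac{5021664}{89} \approx -56423.0$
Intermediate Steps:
$d = \frac{118}{77}$ ($d = \frac{\frac{36}{22} - \frac{10}{-7}}{2} = \frac{36 \cdot \frac{1}{22} - - \frac{10}{7}}{2} = \frac{\frac{18}{11} + \frac{10}{7}}{2} = \frac{1}{2} \cdot \frac{236}{77} = \frac{118}{77} \approx 1.5325$)
$n = - \frac{267}{77}$ ($n = \frac{118}{77} - 5 = - \frac{267}{77} \approx -3.4675$)
$f{\left(L,v \right)} = 1 + \frac{18}{v}$ ($f{\left(L,v \right)} = \frac{18}{v} + 1 = 1 + \frac{18}{v}$)
$\left(f{\left(144,n \right)} - 27813\right) - 28606 = \left(\frac{18 - \frac{267}{77}}{- \frac{267}{77}} - 27813\right) - 28606 = \left(\left(- \frac{77}{267}\right) \frac{1119}{77} - 27813\right) - 28606 = \left(- \frac{373}{89} - 27813\right) - 28606 = - \frac{2475730}{89} - 28606 = - \frac{5021664}{89}$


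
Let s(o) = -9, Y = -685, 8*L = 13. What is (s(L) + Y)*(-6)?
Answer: 4164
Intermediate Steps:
L = 13/8 (L = (⅛)*13 = 13/8 ≈ 1.6250)
(s(L) + Y)*(-6) = (-9 - 685)*(-6) = -694*(-6) = 4164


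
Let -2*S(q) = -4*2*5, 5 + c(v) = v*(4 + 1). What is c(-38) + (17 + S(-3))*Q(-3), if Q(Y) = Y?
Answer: -306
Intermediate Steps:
c(v) = -5 + 5*v (c(v) = -5 + v*(4 + 1) = -5 + v*5 = -5 + 5*v)
S(q) = 20 (S(q) = -(-4*2)*5/2 = -(-4)*5 = -½*(-40) = 20)
c(-38) + (17 + S(-3))*Q(-3) = (-5 + 5*(-38)) + (17 + 20)*(-3) = (-5 - 190) + 37*(-3) = -195 - 111 = -306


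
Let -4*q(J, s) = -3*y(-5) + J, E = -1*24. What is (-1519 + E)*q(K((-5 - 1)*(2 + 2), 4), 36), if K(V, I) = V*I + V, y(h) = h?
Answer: -162015/4 ≈ -40504.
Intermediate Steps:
E = -24
K(V, I) = V + I*V (K(V, I) = I*V + V = V + I*V)
q(J, s) = -15/4 - J/4 (q(J, s) = -(-3*(-5) + J)/4 = -(15 + J)/4 = -15/4 - J/4)
(-1519 + E)*q(K((-5 - 1)*(2 + 2), 4), 36) = (-1519 - 24)*(-15/4 - (-5 - 1)*(2 + 2)*(1 + 4)/4) = -1543*(-15/4 - (-6*4)*5/4) = -1543*(-15/4 - (-6)*5) = -1543*(-15/4 - ¼*(-120)) = -1543*(-15/4 + 30) = -1543*105/4 = -162015/4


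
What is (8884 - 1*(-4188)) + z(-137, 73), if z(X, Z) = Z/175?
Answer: 2287673/175 ≈ 13072.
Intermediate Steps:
z(X, Z) = Z/175 (z(X, Z) = Z*(1/175) = Z/175)
(8884 - 1*(-4188)) + z(-137, 73) = (8884 - 1*(-4188)) + (1/175)*73 = (8884 + 4188) + 73/175 = 13072 + 73/175 = 2287673/175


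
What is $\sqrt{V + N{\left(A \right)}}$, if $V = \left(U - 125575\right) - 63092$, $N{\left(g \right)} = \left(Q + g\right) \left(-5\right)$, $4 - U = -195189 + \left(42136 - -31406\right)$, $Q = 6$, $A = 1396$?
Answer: $i \sqrt{74026} \approx 272.08 i$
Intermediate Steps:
$U = 121651$ ($U = 4 - \left(-195189 + \left(42136 - -31406\right)\right) = 4 - \left(-195189 + \left(42136 + 31406\right)\right) = 4 - \left(-195189 + 73542\right) = 4 - -121647 = 4 + 121647 = 121651$)
$N{\left(g \right)} = -30 - 5 g$ ($N{\left(g \right)} = \left(6 + g\right) \left(-5\right) = -30 - 5 g$)
$V = -67016$ ($V = \left(121651 - 125575\right) - 63092 = -3924 + \left(-175021 + 111929\right) = -3924 - 63092 = -67016$)
$\sqrt{V + N{\left(A \right)}} = \sqrt{-67016 - 7010} = \sqrt{-74026} = i \sqrt{74026}$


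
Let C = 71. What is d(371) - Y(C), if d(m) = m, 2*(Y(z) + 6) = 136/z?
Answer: 26699/71 ≈ 376.04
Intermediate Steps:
Y(z) = -6 + 68/z (Y(z) = -6 + (136/z)/2 = -6 + 68/z)
d(371) - Y(C) = 371 - (-6 + 68/71) = 371 - 1*(-358/71) = 371 + 358/71 = 26699/71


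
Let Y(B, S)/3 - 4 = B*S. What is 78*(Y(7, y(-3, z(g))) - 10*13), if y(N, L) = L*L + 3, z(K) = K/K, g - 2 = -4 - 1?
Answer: -2652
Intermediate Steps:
g = -3 (g = 2 + (-4 - 1) = 2 - 5 = -3)
z(K) = 1
y(N, L) = 3 + L² (y(N, L) = L² + 3 = 3 + L²)
Y(B, S) = 12 + 3*B*S (Y(B, S) = 12 + 3*(B*S) = 12 + 3*B*S)
78*(Y(7, y(-3, z(g))) - 10*13) = 78*((12 + 3*7*(3 + 1²)) - 10*13) = 78*((12 + 3*7*(3 + 1)) - 130) = 78*((12 + 3*7*4) - 130) = 78*((12 + 84) - 130) = 78*(96 - 130) = 78*(-34) = -2652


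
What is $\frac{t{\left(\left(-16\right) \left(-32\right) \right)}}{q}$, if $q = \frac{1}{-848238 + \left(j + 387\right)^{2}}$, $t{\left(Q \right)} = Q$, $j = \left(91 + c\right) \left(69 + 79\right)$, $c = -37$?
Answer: $35512014336$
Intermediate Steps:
$j = 7992$ ($j = \left(91 - 37\right) \left(69 + 79\right) = 54 \cdot 148 = 7992$)
$q = \frac{1}{69359403}$ ($q = \frac{1}{-848238 + \left(7992 + 387\right)^{2}} = \frac{1}{-848238 + 8379^{2}} = \frac{1}{-848238 + 70207641} = \frac{1}{69359403} \approx 1.4418 \cdot 10^{-8}$)
$\frac{t{\left(\left(-16\right) \left(-32\right) \right)}}{q} = \left(-16\right) \left(-32\right) \frac{1}{\frac{1}{69359403}} = 512 \cdot 69359403 = 35512014336$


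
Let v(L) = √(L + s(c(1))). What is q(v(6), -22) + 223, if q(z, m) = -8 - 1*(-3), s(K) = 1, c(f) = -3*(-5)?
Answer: 218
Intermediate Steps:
c(f) = 15
v(L) = √(1 + L) (v(L) = √(L + 1) = √(1 + L))
q(z, m) = -5 (q(z, m) = -8 + 3 = -5)
q(v(6), -22) + 223 = -5 + 223 = 218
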